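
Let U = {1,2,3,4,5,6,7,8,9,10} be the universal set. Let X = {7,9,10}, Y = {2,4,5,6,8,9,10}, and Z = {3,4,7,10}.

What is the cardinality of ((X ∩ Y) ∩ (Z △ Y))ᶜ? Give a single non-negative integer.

9

X ∩ Y = {9,10}
Z △ Y = {2,3,5,6,7,8,9}
(X ∩ Y) ∩ (Z △ Y) = {9}
((X ∩ Y) ∩ (Z △ Y))ᶜ = {1,2,3,4,5,6,7,8,10}
|((X ∩ Y) ∩ (Z △ Y))ᶜ| = 9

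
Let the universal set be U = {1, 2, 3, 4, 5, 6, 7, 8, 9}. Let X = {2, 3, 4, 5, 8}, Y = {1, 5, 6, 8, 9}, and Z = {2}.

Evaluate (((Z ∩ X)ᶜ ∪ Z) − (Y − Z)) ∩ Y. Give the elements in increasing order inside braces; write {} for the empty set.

{}

Z ∩ X = {2}
(Z ∩ X)ᶜ = {1, 3, 4, 5, 6, 7, 8, 9}
(Z ∩ X)ᶜ ∪ Z = {1, 2, 3, 4, 5, 6, 7, 8, 9}
Y − Z = {1, 5, 6, 8, 9}
((Z ∩ X)ᶜ ∪ Z) − (Y − Z) = {2, 3, 4, 7}
(((Z ∩ X)ᶜ ∪ Z) − (Y − Z)) ∩ Y = {}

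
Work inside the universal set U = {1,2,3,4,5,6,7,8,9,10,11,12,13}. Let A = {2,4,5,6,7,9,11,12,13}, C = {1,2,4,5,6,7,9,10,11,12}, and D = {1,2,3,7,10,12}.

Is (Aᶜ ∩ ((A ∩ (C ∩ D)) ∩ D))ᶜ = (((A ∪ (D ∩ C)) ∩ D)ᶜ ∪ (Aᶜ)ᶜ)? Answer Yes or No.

Aᶜ = {1,3,8,10}
C ∩ D = {1,2,7,10,12}
A ∩ (C ∩ D) = {2,7,12}
(A ∩ (C ∩ D)) ∩ D = {2,7,12}
Aᶜ ∩ ((A ∩ (C ∩ D)) ∩ D) = {}
(Aᶜ ∩ ((A ∩ (C ∩ D)) ∩ D))ᶜ = {1,2,3,4,5,6,7,8,9,10,11,12,13}
D ∩ C = {1,2,7,10,12}
A ∪ (D ∩ C) = {1,2,4,5,6,7,9,10,11,12,13}
(A ∪ (D ∩ C)) ∩ D = {1,2,7,10,12}
((A ∪ (D ∩ C)) ∩ D)ᶜ = {3,4,5,6,8,9,11,13}
(Aᶜ)ᶜ = {2,4,5,6,7,9,11,12,13}
((A ∪ (D ∩ C)) ∩ D)ᶜ ∪ (Aᶜ)ᶜ = {2,3,4,5,6,7,8,9,11,12,13}
1 ∈ (Aᶜ ∩ ((A ∩ (C ∩ D)) ∩ D))ᶜ but 1 ∉ ((A ∪ (D ∩ C)) ∩ D)ᶜ ∪ (Aᶜ)ᶜ, so they differ.

No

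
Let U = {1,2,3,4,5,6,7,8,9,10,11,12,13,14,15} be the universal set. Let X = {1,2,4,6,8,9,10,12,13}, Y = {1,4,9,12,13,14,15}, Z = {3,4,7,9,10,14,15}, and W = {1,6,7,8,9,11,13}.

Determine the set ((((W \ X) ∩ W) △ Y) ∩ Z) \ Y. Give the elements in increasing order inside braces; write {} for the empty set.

W \ X = {7,11}
(W \ X) ∩ W = {7,11}
((W \ X) ∩ W) △ Y = {1,4,7,9,11,12,13,14,15}
(((W \ X) ∩ W) △ Y) ∩ Z = {4,7,9,14,15}
((((W \ X) ∩ W) △ Y) ∩ Z) \ Y = {7}

{7}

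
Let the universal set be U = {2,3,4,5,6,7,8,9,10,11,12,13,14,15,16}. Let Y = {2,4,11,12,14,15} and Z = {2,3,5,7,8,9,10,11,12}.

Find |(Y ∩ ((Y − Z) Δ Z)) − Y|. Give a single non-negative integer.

Y − Z = {4,14,15}
(Y − Z) Δ Z = {2,3,4,5,7,8,9,10,11,12,14,15}
Y ∩ ((Y − Z) Δ Z) = {2,4,11,12,14,15}
(Y ∩ ((Y − Z) Δ Z)) − Y = {}
|(Y ∩ ((Y − Z) Δ Z)) − Y| = 0

0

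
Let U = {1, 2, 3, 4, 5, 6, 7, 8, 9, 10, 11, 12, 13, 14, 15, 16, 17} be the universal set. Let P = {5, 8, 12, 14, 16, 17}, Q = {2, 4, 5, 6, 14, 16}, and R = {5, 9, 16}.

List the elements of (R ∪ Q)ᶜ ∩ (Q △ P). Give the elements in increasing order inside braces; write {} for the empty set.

R ∪ Q = {2, 4, 5, 6, 9, 14, 16}
(R ∪ Q)ᶜ = {1, 3, 7, 8, 10, 11, 12, 13, 15, 17}
Q △ P = {2, 4, 6, 8, 12, 17}
(R ∪ Q)ᶜ ∩ (Q △ P) = {8, 12, 17}

{8, 12, 17}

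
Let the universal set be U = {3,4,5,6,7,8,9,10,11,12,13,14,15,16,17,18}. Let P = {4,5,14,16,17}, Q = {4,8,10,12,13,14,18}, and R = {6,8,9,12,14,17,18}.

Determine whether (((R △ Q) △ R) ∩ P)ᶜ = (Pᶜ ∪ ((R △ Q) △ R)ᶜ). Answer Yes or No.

Yes

R △ Q = {4,6,9,10,13,17}
(R △ Q) △ R = {4,8,10,12,13,14,18}
((R △ Q) △ R) ∩ P = {4,14}
(((R △ Q) △ R) ∩ P)ᶜ = {3,5,6,7,8,9,10,11,12,13,15,16,17,18}
Pᶜ = {3,6,7,8,9,10,11,12,13,15,18}
((R △ Q) △ R)ᶜ = {3,5,6,7,9,11,15,16,17}
Pᶜ ∪ ((R △ Q) △ R)ᶜ = {3,5,6,7,8,9,10,11,12,13,15,16,17,18}
Both equal {3,5,6,7,8,9,10,11,12,13,15,16,17,18}, so (((R △ Q) △ R) ∩ P)ᶜ = Pᶜ ∪ ((R △ Q) △ R)ᶜ.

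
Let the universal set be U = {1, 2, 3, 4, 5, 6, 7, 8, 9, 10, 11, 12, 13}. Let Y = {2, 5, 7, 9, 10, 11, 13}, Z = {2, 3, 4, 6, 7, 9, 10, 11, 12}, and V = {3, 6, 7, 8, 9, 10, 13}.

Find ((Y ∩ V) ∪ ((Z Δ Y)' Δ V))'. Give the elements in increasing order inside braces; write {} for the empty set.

Y ∩ V = {7, 9, 10, 13}
Z Δ Y = {3, 4, 5, 6, 12, 13}
(Z Δ Y)' = {1, 2, 7, 8, 9, 10, 11}
(Z Δ Y)' Δ V = {1, 2, 3, 6, 11, 13}
(Y ∩ V) ∪ ((Z Δ Y)' Δ V) = {1, 2, 3, 6, 7, 9, 10, 11, 13}
((Y ∩ V) ∪ ((Z Δ Y)' Δ V))' = {4, 5, 8, 12}

{4, 5, 8, 12}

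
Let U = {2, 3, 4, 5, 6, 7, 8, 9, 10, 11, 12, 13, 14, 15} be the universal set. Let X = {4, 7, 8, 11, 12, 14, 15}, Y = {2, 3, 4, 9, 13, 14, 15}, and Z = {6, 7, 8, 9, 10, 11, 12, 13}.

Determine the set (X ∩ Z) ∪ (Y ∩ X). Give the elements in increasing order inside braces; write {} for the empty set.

X ∩ Z = {7, 8, 11, 12}
Y ∩ X = {4, 14, 15}
(X ∩ Z) ∪ (Y ∩ X) = {4, 7, 8, 11, 12, 14, 15}

{4, 7, 8, 11, 12, 14, 15}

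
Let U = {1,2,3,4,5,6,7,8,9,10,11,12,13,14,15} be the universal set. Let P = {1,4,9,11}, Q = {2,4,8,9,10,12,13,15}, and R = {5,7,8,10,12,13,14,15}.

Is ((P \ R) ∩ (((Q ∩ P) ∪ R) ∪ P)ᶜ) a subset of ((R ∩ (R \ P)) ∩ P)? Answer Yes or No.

P \ R = {1,4,9,11}
Q ∩ P = {4,9}
(Q ∩ P) ∪ R = {4,5,7,8,9,10,12,13,14,15}
((Q ∩ P) ∪ R) ∪ P = {1,4,5,7,8,9,10,11,12,13,14,15}
(((Q ∩ P) ∪ R) ∪ P)ᶜ = {2,3,6}
(P \ R) ∩ (((Q ∩ P) ∪ R) ∪ P)ᶜ = {}
R \ P = {5,7,8,10,12,13,14,15}
R ∩ (R \ P) = {5,7,8,10,12,13,14,15}
(R ∩ (R \ P)) ∩ P = {}
Every element of {} is in {}, so (P \ R) ∩ (((Q ∩ P) ∪ R) ∪ P)ᶜ ⊆ (R ∩ (R \ P)) ∩ P.

Yes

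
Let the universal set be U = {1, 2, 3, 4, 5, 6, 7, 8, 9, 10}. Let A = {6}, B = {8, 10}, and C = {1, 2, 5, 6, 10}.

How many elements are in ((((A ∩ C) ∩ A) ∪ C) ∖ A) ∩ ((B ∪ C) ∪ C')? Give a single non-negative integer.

A ∩ C = {6}
(A ∩ C) ∩ A = {6}
((A ∩ C) ∩ A) ∪ C = {1, 2, 5, 6, 10}
(((A ∩ C) ∩ A) ∪ C) ∖ A = {1, 2, 5, 10}
B ∪ C = {1, 2, 5, 6, 8, 10}
C' = {3, 4, 7, 8, 9}
(B ∪ C) ∪ C' = {1, 2, 3, 4, 5, 6, 7, 8, 9, 10}
((((A ∩ C) ∩ A) ∪ C) ∖ A) ∩ ((B ∪ C) ∪ C') = {1, 2, 5, 10}
|((((A ∩ C) ∩ A) ∪ C) ∖ A) ∩ ((B ∪ C) ∪ C')| = 4

4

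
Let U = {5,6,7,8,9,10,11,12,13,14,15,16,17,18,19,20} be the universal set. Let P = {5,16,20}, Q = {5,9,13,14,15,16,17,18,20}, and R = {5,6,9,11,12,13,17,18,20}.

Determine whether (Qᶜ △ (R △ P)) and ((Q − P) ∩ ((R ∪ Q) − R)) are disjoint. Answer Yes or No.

Yes

Qᶜ = {6,7,8,10,11,12,19}
R △ P = {6,9,11,12,13,16,17,18}
Qᶜ △ (R △ P) = {7,8,9,10,13,16,17,18,19}
Q − P = {9,13,14,15,17,18}
R ∪ Q = {5,6,9,11,12,13,14,15,16,17,18,20}
(R ∪ Q) − R = {14,15,16}
(Q − P) ∩ ((R ∪ Q) − R) = {14,15}
{7,8,9,10,13,16,17,18,19} and {14,15} share no elements.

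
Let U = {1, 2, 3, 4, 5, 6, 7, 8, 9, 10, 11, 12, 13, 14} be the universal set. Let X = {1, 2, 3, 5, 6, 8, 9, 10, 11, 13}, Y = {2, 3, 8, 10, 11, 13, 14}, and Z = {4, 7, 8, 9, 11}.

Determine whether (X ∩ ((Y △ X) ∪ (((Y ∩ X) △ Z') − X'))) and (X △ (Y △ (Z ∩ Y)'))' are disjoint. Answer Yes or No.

Y △ X = {1, 5, 6, 9, 14}
Y ∩ X = {2, 3, 8, 10, 11, 13}
Z' = {1, 2, 3, 5, 6, 10, 12, 13, 14}
(Y ∩ X) △ Z' = {1, 5, 6, 8, 11, 12, 14}
X' = {4, 7, 12, 14}
((Y ∩ X) △ Z') − X' = {1, 5, 6, 8, 11}
(Y △ X) ∪ (((Y ∩ X) △ Z') − X') = {1, 5, 6, 8, 9, 11, 14}
X ∩ ((Y △ X) ∪ (((Y ∩ X) △ Z') − X')) = {1, 5, 6, 8, 9, 11}
Z ∩ Y = {8, 11}
(Z ∩ Y)' = {1, 2, 3, 4, 5, 6, 7, 9, 10, 12, 13, 14}
Y △ (Z ∩ Y)' = {1, 4, 5, 6, 7, 8, 9, 11, 12}
X △ (Y △ (Z ∩ Y)') = {2, 3, 4, 7, 10, 12, 13}
(X △ (Y △ (Z ∩ Y)'))' = {1, 5, 6, 8, 9, 11, 14}
1 lies in both, so they are not disjoint.

No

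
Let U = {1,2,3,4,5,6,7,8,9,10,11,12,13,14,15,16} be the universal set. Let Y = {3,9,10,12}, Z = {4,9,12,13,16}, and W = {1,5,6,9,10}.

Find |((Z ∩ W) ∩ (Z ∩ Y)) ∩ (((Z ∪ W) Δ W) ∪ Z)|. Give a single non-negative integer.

Z ∩ W = {9}
Z ∩ Y = {9,12}
(Z ∩ W) ∩ (Z ∩ Y) = {9}
Z ∪ W = {1,4,5,6,9,10,12,13,16}
(Z ∪ W) Δ W = {4,12,13,16}
((Z ∪ W) Δ W) ∪ Z = {4,9,12,13,16}
((Z ∩ W) ∩ (Z ∩ Y)) ∩ (((Z ∪ W) Δ W) ∪ Z) = {9}
|((Z ∩ W) ∩ (Z ∩ Y)) ∩ (((Z ∪ W) Δ W) ∪ Z)| = 1

1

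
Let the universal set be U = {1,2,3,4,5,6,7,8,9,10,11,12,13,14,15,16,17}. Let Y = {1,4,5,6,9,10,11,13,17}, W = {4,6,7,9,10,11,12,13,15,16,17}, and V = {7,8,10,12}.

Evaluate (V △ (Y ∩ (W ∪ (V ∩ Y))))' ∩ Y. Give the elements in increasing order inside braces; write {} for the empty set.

{1,5,10}

V ∩ Y = {10}
W ∪ (V ∩ Y) = {4,6,7,9,10,11,12,13,15,16,17}
Y ∩ (W ∪ (V ∩ Y)) = {4,6,9,10,11,13,17}
V △ (Y ∩ (W ∪ (V ∩ Y))) = {4,6,7,8,9,11,12,13,17}
(V △ (Y ∩ (W ∪ (V ∩ Y))))' = {1,2,3,5,10,14,15,16}
(V △ (Y ∩ (W ∪ (V ∩ Y))))' ∩ Y = {1,5,10}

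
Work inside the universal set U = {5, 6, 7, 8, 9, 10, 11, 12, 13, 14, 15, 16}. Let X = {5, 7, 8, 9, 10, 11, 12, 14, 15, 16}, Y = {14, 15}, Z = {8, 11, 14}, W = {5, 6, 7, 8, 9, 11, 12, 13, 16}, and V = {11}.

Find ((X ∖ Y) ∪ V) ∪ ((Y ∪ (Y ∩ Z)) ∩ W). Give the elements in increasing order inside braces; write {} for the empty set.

{5, 7, 8, 9, 10, 11, 12, 16}

X ∖ Y = {5, 7, 8, 9, 10, 11, 12, 16}
(X ∖ Y) ∪ V = {5, 7, 8, 9, 10, 11, 12, 16}
Y ∩ Z = {14}
Y ∪ (Y ∩ Z) = {14, 15}
(Y ∪ (Y ∩ Z)) ∩ W = {}
((X ∖ Y) ∪ V) ∪ ((Y ∪ (Y ∩ Z)) ∩ W) = {5, 7, 8, 9, 10, 11, 12, 16}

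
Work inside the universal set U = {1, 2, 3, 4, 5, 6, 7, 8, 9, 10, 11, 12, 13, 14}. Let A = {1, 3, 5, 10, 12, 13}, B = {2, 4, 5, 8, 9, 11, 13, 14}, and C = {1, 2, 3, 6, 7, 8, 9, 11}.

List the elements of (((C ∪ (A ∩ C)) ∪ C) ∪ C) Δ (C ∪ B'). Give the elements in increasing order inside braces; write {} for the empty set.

{10, 12}

A ∩ C = {1, 3}
C ∪ (A ∩ C) = {1, 2, 3, 6, 7, 8, 9, 11}
(C ∪ (A ∩ C)) ∪ C = {1, 2, 3, 6, 7, 8, 9, 11}
((C ∪ (A ∩ C)) ∪ C) ∪ C = {1, 2, 3, 6, 7, 8, 9, 11}
B' = {1, 3, 6, 7, 10, 12}
C ∪ B' = {1, 2, 3, 6, 7, 8, 9, 10, 11, 12}
(((C ∪ (A ∩ C)) ∪ C) ∪ C) Δ (C ∪ B') = {10, 12}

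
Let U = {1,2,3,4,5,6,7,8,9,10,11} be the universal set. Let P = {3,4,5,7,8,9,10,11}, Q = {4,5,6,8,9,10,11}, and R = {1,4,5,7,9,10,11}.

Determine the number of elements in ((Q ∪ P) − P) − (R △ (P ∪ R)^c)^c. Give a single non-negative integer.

1

Q ∪ P = {3,4,5,6,7,8,9,10,11}
(Q ∪ P) − P = {6}
P ∪ R = {1,3,4,5,7,8,9,10,11}
(P ∪ R)^c = {2,6}
R △ (P ∪ R)^c = {1,2,4,5,6,7,9,10,11}
(R △ (P ∪ R)^c)^c = {3,8}
((Q ∪ P) − P) − (R △ (P ∪ R)^c)^c = {6}
|((Q ∪ P) − P) − (R △ (P ∪ R)^c)^c| = 1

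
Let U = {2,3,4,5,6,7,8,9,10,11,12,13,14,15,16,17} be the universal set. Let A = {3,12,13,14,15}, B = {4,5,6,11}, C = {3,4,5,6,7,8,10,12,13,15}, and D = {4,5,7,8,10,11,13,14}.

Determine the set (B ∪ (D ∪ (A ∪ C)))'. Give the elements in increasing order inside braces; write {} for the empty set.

{2,9,16,17}

A ∪ C = {3,4,5,6,7,8,10,12,13,14,15}
D ∪ (A ∪ C) = {3,4,5,6,7,8,10,11,12,13,14,15}
B ∪ (D ∪ (A ∪ C)) = {3,4,5,6,7,8,10,11,12,13,14,15}
(B ∪ (D ∪ (A ∪ C)))' = {2,9,16,17}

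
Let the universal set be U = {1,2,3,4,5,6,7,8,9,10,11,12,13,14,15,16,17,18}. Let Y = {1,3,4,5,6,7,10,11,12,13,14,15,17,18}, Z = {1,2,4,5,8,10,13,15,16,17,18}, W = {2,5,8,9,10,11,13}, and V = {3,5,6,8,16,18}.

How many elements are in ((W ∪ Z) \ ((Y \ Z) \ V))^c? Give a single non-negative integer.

W ∪ Z = {1,2,4,5,8,9,10,11,13,15,16,17,18}
Y \ Z = {3,6,7,11,12,14}
(Y \ Z) \ V = {7,11,12,14}
(W ∪ Z) \ ((Y \ Z) \ V) = {1,2,4,5,8,9,10,13,15,16,17,18}
((W ∪ Z) \ ((Y \ Z) \ V))^c = {3,6,7,11,12,14}
|((W ∪ Z) \ ((Y \ Z) \ V))^c| = 6

6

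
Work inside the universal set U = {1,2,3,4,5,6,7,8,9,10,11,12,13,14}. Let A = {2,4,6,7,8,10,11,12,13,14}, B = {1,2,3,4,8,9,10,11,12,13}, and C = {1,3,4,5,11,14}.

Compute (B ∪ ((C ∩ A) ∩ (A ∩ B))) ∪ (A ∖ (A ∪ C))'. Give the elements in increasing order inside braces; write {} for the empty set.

{1,2,3,4,5,6,7,8,9,10,11,12,13,14}

C ∩ A = {4,11,14}
A ∩ B = {2,4,8,10,11,12,13}
(C ∩ A) ∩ (A ∩ B) = {4,11}
B ∪ ((C ∩ A) ∩ (A ∩ B)) = {1,2,3,4,8,9,10,11,12,13}
A ∪ C = {1,2,3,4,5,6,7,8,10,11,12,13,14}
A ∖ (A ∪ C) = {}
(A ∖ (A ∪ C))' = {1,2,3,4,5,6,7,8,9,10,11,12,13,14}
(B ∪ ((C ∩ A) ∩ (A ∩ B))) ∪ (A ∖ (A ∪ C))' = {1,2,3,4,5,6,7,8,9,10,11,12,13,14}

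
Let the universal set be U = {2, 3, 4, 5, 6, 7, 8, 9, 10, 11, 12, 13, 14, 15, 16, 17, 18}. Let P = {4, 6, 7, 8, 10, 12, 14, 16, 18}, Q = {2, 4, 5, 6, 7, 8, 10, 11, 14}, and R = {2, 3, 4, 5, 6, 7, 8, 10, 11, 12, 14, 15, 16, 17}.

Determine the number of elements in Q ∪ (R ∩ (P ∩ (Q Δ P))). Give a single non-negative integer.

Q Δ P = {2, 5, 11, 12, 16, 18}
P ∩ (Q Δ P) = {12, 16, 18}
R ∩ (P ∩ (Q Δ P)) = {12, 16}
Q ∪ (R ∩ (P ∩ (Q Δ P))) = {2, 4, 5, 6, 7, 8, 10, 11, 12, 14, 16}
|Q ∪ (R ∩ (P ∩ (Q Δ P)))| = 11

11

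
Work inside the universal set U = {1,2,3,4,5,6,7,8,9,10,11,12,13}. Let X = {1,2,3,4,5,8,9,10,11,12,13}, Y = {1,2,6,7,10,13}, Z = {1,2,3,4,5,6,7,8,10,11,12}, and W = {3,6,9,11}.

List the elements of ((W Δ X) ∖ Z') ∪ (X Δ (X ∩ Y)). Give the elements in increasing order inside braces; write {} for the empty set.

W Δ X = {1,2,4,5,6,8,10,12,13}
Z' = {9,13}
(W Δ X) ∖ Z' = {1,2,4,5,6,8,10,12}
X ∩ Y = {1,2,10,13}
X Δ (X ∩ Y) = {3,4,5,8,9,11,12}
((W Δ X) ∖ Z') ∪ (X Δ (X ∩ Y)) = {1,2,3,4,5,6,8,9,10,11,12}

{1,2,3,4,5,6,8,9,10,11,12}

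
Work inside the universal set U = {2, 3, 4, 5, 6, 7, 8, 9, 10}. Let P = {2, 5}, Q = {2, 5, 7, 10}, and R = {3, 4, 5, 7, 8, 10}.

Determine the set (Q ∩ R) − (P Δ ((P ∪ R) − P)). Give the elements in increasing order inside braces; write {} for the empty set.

Q ∩ R = {5, 7, 10}
P ∪ R = {2, 3, 4, 5, 7, 8, 10}
(P ∪ R) − P = {3, 4, 7, 8, 10}
P Δ ((P ∪ R) − P) = {2, 3, 4, 5, 7, 8, 10}
(Q ∩ R) − (P Δ ((P ∪ R) − P)) = {}

{}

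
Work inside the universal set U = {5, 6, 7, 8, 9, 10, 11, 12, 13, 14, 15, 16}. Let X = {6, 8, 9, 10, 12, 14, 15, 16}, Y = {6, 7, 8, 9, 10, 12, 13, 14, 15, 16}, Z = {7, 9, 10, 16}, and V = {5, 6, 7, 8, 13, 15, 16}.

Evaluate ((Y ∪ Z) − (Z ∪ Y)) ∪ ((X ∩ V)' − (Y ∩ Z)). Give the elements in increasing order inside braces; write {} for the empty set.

Y ∪ Z = {6, 7, 8, 9, 10, 12, 13, 14, 15, 16}
Z ∪ Y = {6, 7, 8, 9, 10, 12, 13, 14, 15, 16}
(Y ∪ Z) − (Z ∪ Y) = {}
X ∩ V = {6, 8, 15, 16}
(X ∩ V)' = {5, 7, 9, 10, 11, 12, 13, 14}
Y ∩ Z = {7, 9, 10, 16}
(X ∩ V)' − (Y ∩ Z) = {5, 11, 12, 13, 14}
((Y ∪ Z) − (Z ∪ Y)) ∪ ((X ∩ V)' − (Y ∩ Z)) = {5, 11, 12, 13, 14}

{5, 11, 12, 13, 14}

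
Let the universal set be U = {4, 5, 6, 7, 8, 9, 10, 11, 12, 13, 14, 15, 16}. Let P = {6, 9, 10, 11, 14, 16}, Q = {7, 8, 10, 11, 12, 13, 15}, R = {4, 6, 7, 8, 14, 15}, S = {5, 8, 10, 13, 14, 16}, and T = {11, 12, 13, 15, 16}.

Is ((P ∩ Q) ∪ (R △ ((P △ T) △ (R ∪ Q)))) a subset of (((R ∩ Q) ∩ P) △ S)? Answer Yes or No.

P ∩ Q = {10, 11}
P △ T = {6, 9, 10, 12, 13, 14, 15}
R ∪ Q = {4, 6, 7, 8, 10, 11, 12, 13, 14, 15}
(P △ T) △ (R ∪ Q) = {4, 7, 8, 9, 11}
R △ ((P △ T) △ (R ∪ Q)) = {6, 9, 11, 14, 15}
(P ∩ Q) ∪ (R △ ((P △ T) △ (R ∪ Q))) = {6, 9, 10, 11, 14, 15}
R ∩ Q = {7, 8, 15}
(R ∩ Q) ∩ P = {}
((R ∩ Q) ∩ P) △ S = {5, 8, 10, 13, 14, 16}
6 ∈ (P ∩ Q) ∪ (R △ ((P △ T) △ (R ∪ Q))) but 6 ∉ ((R ∩ Q) ∩ P) △ S, so the inclusion fails.

No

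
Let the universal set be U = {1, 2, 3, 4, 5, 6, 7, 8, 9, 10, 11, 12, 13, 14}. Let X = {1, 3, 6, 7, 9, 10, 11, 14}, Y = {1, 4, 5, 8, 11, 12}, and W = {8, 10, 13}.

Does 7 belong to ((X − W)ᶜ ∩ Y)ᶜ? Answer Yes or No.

7 ∈ X and 7 ∉ W, so 7 ∈ X − W
7 ∉ (X − W)ᶜ since 7 ∈ (X − W)
7 ∉ (X − W)ᶜ and 7 ∉ Y, so 7 ∉ (X − W)ᶜ ∩ Y
7 ∈ ((X − W)ᶜ ∩ Y)ᶜ since 7 ∉ ((X − W)ᶜ ∩ Y)

Yes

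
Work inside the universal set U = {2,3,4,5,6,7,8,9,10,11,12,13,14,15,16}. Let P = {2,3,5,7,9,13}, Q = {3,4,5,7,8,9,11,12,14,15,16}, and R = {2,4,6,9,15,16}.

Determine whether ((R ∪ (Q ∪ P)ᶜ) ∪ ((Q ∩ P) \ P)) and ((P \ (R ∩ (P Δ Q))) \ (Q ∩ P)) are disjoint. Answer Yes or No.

Yes

Q ∪ P = {2,3,4,5,7,8,9,11,12,13,14,15,16}
(Q ∪ P)ᶜ = {6,10}
R ∪ (Q ∪ P)ᶜ = {2,4,6,9,10,15,16}
Q ∩ P = {3,5,7,9}
(Q ∩ P) \ P = {}
(R ∪ (Q ∪ P)ᶜ) ∪ ((Q ∩ P) \ P) = {2,4,6,9,10,15,16}
P Δ Q = {2,4,8,11,12,13,14,15,16}
R ∩ (P Δ Q) = {2,4,15,16}
P \ (R ∩ (P Δ Q)) = {3,5,7,9,13}
(P \ (R ∩ (P Δ Q))) \ (Q ∩ P) = {13}
{2,4,6,9,10,15,16} and {13} share no elements.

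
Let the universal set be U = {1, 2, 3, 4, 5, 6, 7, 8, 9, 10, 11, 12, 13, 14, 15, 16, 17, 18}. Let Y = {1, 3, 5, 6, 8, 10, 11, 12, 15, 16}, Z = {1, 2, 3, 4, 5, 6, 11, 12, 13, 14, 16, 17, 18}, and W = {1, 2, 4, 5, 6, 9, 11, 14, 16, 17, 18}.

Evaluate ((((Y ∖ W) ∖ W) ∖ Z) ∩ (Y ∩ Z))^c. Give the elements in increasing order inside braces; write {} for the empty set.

{1, 2, 3, 4, 5, 6, 7, 8, 9, 10, 11, 12, 13, 14, 15, 16, 17, 18}

Y ∖ W = {3, 8, 10, 12, 15}
(Y ∖ W) ∖ W = {3, 8, 10, 12, 15}
((Y ∖ W) ∖ W) ∖ Z = {8, 10, 15}
Y ∩ Z = {1, 3, 5, 6, 11, 12, 16}
(((Y ∖ W) ∖ W) ∖ Z) ∩ (Y ∩ Z) = {}
((((Y ∖ W) ∖ W) ∖ Z) ∩ (Y ∩ Z))^c = {1, 2, 3, 4, 5, 6, 7, 8, 9, 10, 11, 12, 13, 14, 15, 16, 17, 18}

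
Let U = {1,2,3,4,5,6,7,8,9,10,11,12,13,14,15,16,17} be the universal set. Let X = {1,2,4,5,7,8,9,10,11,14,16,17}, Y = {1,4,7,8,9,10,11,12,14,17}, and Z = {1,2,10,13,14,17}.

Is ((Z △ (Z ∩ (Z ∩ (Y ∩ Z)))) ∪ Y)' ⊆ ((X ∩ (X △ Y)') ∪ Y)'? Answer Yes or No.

Y ∩ Z = {1,10,14,17}
Z ∩ (Y ∩ Z) = {1,10,14,17}
Z ∩ (Z ∩ (Y ∩ Z)) = {1,10,14,17}
Z △ (Z ∩ (Z ∩ (Y ∩ Z))) = {2,13}
(Z △ (Z ∩ (Z ∩ (Y ∩ Z)))) ∪ Y = {1,2,4,7,8,9,10,11,12,13,14,17}
((Z △ (Z ∩ (Z ∩ (Y ∩ Z)))) ∪ Y)' = {3,5,6,15,16}
X △ Y = {2,5,12,16}
(X △ Y)' = {1,3,4,6,7,8,9,10,11,13,14,15,17}
X ∩ (X △ Y)' = {1,4,7,8,9,10,11,14,17}
(X ∩ (X △ Y)') ∪ Y = {1,4,7,8,9,10,11,12,14,17}
((X ∩ (X △ Y)') ∪ Y)' = {2,3,5,6,13,15,16}
Every element of {3,5,6,15,16} is in {2,3,5,6,13,15,16}, so ((Z △ (Z ∩ (Z ∩ (Y ∩ Z)))) ∪ Y)' ⊆ ((X ∩ (X △ Y)') ∪ Y)'.

Yes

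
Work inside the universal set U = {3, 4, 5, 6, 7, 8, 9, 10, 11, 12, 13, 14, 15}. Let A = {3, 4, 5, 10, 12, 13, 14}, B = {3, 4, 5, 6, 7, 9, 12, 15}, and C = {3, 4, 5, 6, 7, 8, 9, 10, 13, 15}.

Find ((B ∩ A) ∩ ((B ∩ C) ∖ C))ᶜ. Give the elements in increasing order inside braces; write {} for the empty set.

{3, 4, 5, 6, 7, 8, 9, 10, 11, 12, 13, 14, 15}

B ∩ A = {3, 4, 5, 12}
B ∩ C = {3, 4, 5, 6, 7, 9, 15}
(B ∩ C) ∖ C = {}
(B ∩ A) ∩ ((B ∩ C) ∖ C) = {}
((B ∩ A) ∩ ((B ∩ C) ∖ C))ᶜ = {3, 4, 5, 6, 7, 8, 9, 10, 11, 12, 13, 14, 15}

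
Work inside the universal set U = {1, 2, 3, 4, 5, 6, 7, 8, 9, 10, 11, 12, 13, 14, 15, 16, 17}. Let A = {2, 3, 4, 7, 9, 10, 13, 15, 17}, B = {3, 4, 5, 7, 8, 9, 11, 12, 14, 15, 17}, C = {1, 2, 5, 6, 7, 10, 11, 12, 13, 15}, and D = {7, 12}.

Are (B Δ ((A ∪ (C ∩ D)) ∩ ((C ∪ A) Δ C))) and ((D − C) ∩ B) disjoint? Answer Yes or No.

Yes

C ∩ D = {7, 12}
A ∪ (C ∩ D) = {2, 3, 4, 7, 9, 10, 12, 13, 15, 17}
C ∪ A = {1, 2, 3, 4, 5, 6, 7, 9, 10, 11, 12, 13, 15, 17}
(C ∪ A) Δ C = {3, 4, 9, 17}
(A ∪ (C ∩ D)) ∩ ((C ∪ A) Δ C) = {3, 4, 9, 17}
B Δ ((A ∪ (C ∩ D)) ∩ ((C ∪ A) Δ C)) = {5, 7, 8, 11, 12, 14, 15}
D − C = {}
(D − C) ∩ B = {}
{5, 7, 8, 11, 12, 14, 15} and {} share no elements.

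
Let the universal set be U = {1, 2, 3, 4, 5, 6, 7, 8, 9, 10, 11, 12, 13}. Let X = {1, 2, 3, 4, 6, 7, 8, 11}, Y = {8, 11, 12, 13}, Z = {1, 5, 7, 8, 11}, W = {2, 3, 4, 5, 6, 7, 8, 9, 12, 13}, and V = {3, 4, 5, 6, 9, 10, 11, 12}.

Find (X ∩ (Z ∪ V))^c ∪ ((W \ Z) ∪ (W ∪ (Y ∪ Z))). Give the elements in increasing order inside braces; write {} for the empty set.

Z ∪ V = {1, 3, 4, 5, 6, 7, 8, 9, 10, 11, 12}
X ∩ (Z ∪ V) = {1, 3, 4, 6, 7, 8, 11}
(X ∩ (Z ∪ V))^c = {2, 5, 9, 10, 12, 13}
W \ Z = {2, 3, 4, 6, 9, 12, 13}
Y ∪ Z = {1, 5, 7, 8, 11, 12, 13}
W ∪ (Y ∪ Z) = {1, 2, 3, 4, 5, 6, 7, 8, 9, 11, 12, 13}
(W \ Z) ∪ (W ∪ (Y ∪ Z)) = {1, 2, 3, 4, 5, 6, 7, 8, 9, 11, 12, 13}
(X ∩ (Z ∪ V))^c ∪ ((W \ Z) ∪ (W ∪ (Y ∪ Z))) = {1, 2, 3, 4, 5, 6, 7, 8, 9, 10, 11, 12, 13}

{1, 2, 3, 4, 5, 6, 7, 8, 9, 10, 11, 12, 13}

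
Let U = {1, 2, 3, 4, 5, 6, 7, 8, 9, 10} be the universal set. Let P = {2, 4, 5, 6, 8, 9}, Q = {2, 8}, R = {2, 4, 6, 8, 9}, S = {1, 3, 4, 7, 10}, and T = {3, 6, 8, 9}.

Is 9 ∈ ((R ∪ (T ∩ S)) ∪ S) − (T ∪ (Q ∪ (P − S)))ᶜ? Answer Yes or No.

9 ∈ T and 9 ∉ S, so 9 ∉ T ∩ S
9 ∈ R and 9 ∉ (T ∩ S), so 9 ∈ R ∪ (T ∩ S)
9 ∈ (R ∪ (T ∩ S)) and 9 ∉ S, so 9 ∈ (R ∪ (T ∩ S)) ∪ S
9 ∈ P and 9 ∉ S, so 9 ∈ P − S
9 ∉ Q and 9 ∈ (P − S), so 9 ∈ Q ∪ (P − S)
9 ∈ T and 9 ∈ (Q ∪ (P − S)), so 9 ∈ T ∪ (Q ∪ (P − S))
9 ∉ (T ∪ (Q ∪ (P − S)))ᶜ since 9 ∈ (T ∪ (Q ∪ (P − S)))
9 ∈ ((R ∪ (T ∩ S)) ∪ S) and 9 ∉ (T ∪ (Q ∪ (P − S)))ᶜ, so 9 ∈ ((R ∪ (T ∩ S)) ∪ S) − (T ∪ (Q ∪ (P − S)))ᶜ

Yes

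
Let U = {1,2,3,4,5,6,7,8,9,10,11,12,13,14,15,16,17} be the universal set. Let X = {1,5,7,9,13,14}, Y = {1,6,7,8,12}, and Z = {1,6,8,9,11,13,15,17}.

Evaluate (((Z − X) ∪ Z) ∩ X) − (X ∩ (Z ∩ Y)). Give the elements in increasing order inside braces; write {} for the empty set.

{9,13}

Z − X = {6,8,11,15,17}
(Z − X) ∪ Z = {1,6,8,9,11,13,15,17}
((Z − X) ∪ Z) ∩ X = {1,9,13}
Z ∩ Y = {1,6,8}
X ∩ (Z ∩ Y) = {1}
(((Z − X) ∪ Z) ∩ X) − (X ∩ (Z ∩ Y)) = {9,13}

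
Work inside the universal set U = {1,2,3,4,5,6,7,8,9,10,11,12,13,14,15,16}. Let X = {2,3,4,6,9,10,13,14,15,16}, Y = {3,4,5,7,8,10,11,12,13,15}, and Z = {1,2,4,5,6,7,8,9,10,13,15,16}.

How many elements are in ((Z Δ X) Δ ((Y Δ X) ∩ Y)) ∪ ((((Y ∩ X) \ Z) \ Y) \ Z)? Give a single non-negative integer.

5

Z Δ X = {1,3,5,7,8,14}
Y Δ X = {2,5,6,7,8,9,11,12,14,16}
(Y Δ X) ∩ Y = {5,7,8,11,12}
(Z Δ X) Δ ((Y Δ X) ∩ Y) = {1,3,11,12,14}
Y ∩ X = {3,4,10,13,15}
(Y ∩ X) \ Z = {3}
((Y ∩ X) \ Z) \ Y = {}
(((Y ∩ X) \ Z) \ Y) \ Z = {}
((Z Δ X) Δ ((Y Δ X) ∩ Y)) ∪ ((((Y ∩ X) \ Z) \ Y) \ Z) = {1,3,11,12,14}
|((Z Δ X) Δ ((Y Δ X) ∩ Y)) ∪ ((((Y ∩ X) \ Z) \ Y) \ Z)| = 5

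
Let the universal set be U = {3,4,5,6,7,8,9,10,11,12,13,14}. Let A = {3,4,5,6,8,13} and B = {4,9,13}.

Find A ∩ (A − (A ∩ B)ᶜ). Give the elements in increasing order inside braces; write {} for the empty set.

A ∩ B = {4,13}
(A ∩ B)ᶜ = {3,5,6,7,8,9,10,11,12,14}
A − (A ∩ B)ᶜ = {4,13}
A ∩ (A − (A ∩ B)ᶜ) = {4,13}

{4,13}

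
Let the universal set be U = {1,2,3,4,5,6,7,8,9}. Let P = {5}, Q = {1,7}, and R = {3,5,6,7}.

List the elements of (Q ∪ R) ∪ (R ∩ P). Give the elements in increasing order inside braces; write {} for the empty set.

{1,3,5,6,7}

Q ∪ R = {1,3,5,6,7}
R ∩ P = {5}
(Q ∪ R) ∪ (R ∩ P) = {1,3,5,6,7}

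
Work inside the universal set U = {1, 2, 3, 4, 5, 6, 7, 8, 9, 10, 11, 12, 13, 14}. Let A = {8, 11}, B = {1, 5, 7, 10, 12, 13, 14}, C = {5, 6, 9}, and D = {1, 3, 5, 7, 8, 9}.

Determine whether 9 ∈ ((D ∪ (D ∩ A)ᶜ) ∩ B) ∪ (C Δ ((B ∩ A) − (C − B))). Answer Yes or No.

Yes

9 ∈ D and 9 ∉ A, so 9 ∉ D ∩ A
9 ∈ (D ∩ A)ᶜ since 9 ∉ (D ∩ A)
9 ∈ D and 9 ∈ (D ∩ A)ᶜ, so 9 ∈ D ∪ (D ∩ A)ᶜ
9 ∈ (D ∪ (D ∩ A)ᶜ) and 9 ∉ B, so 9 ∉ (D ∪ (D ∩ A)ᶜ) ∩ B
9 ∉ B and 9 ∉ A, so 9 ∉ B ∩ A
9 ∈ C and 9 ∉ B, so 9 ∈ C − B
9 ∉ (B ∩ A) and 9 ∈ (C − B), so 9 ∉ (B ∩ A) − (C − B)
9 ∈ C and 9 ∉ ((B ∩ A) − (C − B)), so 9 ∈ C Δ ((B ∩ A) − (C − B))
9 ∉ ((D ∪ (D ∩ A)ᶜ) ∩ B) and 9 ∈ (C Δ ((B ∩ A) − (C − B))), so 9 ∈ ((D ∪ (D ∩ A)ᶜ) ∩ B) ∪ (C Δ ((B ∩ A) − (C − B)))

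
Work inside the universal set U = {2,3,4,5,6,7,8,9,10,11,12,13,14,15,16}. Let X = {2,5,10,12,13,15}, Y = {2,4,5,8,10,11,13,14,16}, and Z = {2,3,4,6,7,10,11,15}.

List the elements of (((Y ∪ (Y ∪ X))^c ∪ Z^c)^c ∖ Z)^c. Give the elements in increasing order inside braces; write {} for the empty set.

{2,3,4,5,6,7,8,9,10,11,12,13,14,15,16}

Y ∪ X = {2,4,5,8,10,11,12,13,14,15,16}
Y ∪ (Y ∪ X) = {2,4,5,8,10,11,12,13,14,15,16}
(Y ∪ (Y ∪ X))^c = {3,6,7,9}
Z^c = {5,8,9,12,13,14,16}
(Y ∪ (Y ∪ X))^c ∪ Z^c = {3,5,6,7,8,9,12,13,14,16}
((Y ∪ (Y ∪ X))^c ∪ Z^c)^c = {2,4,10,11,15}
((Y ∪ (Y ∪ X))^c ∪ Z^c)^c ∖ Z = {}
(((Y ∪ (Y ∪ X))^c ∪ Z^c)^c ∖ Z)^c = {2,3,4,5,6,7,8,9,10,11,12,13,14,15,16}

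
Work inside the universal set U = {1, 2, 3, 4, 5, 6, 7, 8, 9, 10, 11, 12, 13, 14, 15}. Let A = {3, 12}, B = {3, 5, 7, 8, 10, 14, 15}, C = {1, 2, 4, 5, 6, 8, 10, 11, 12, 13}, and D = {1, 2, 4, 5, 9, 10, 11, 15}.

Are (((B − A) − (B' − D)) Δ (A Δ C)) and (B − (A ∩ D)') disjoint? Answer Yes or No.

Yes

B − A = {5, 7, 8, 10, 14, 15}
B' = {1, 2, 4, 6, 9, 11, 12, 13}
B' − D = {6, 12, 13}
(B − A) − (B' − D) = {5, 7, 8, 10, 14, 15}
A Δ C = {1, 2, 3, 4, 5, 6, 8, 10, 11, 13}
((B − A) − (B' − D)) Δ (A Δ C) = {1, 2, 3, 4, 6, 7, 11, 13, 14, 15}
A ∩ D = {}
(A ∩ D)' = {1, 2, 3, 4, 5, 6, 7, 8, 9, 10, 11, 12, 13, 14, 15}
B − (A ∩ D)' = {}
{1, 2, 3, 4, 6, 7, 11, 13, 14, 15} and {} share no elements.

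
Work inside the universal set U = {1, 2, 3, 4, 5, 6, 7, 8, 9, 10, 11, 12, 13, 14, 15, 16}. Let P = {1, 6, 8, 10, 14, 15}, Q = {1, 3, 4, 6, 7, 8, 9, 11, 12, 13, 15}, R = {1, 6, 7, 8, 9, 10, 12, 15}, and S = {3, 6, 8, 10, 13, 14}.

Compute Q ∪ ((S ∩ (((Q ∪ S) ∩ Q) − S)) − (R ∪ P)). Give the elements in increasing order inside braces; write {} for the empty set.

Q ∪ S = {1, 3, 4, 6, 7, 8, 9, 10, 11, 12, 13, 14, 15}
(Q ∪ S) ∩ Q = {1, 3, 4, 6, 7, 8, 9, 11, 12, 13, 15}
((Q ∪ S) ∩ Q) − S = {1, 4, 7, 9, 11, 12, 15}
S ∩ (((Q ∪ S) ∩ Q) − S) = {}
R ∪ P = {1, 6, 7, 8, 9, 10, 12, 14, 15}
(S ∩ (((Q ∪ S) ∩ Q) − S)) − (R ∪ P) = {}
Q ∪ ((S ∩ (((Q ∪ S) ∩ Q) − S)) − (R ∪ P)) = {1, 3, 4, 6, 7, 8, 9, 11, 12, 13, 15}

{1, 3, 4, 6, 7, 8, 9, 11, 12, 13, 15}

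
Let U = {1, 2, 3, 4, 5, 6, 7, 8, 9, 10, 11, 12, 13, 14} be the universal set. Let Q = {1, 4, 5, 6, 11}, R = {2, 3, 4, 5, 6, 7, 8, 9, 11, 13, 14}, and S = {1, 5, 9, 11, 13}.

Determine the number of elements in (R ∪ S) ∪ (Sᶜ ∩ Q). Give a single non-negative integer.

12

R ∪ S = {1, 2, 3, 4, 5, 6, 7, 8, 9, 11, 13, 14}
Sᶜ = {2, 3, 4, 6, 7, 8, 10, 12, 14}
Sᶜ ∩ Q = {4, 6}
(R ∪ S) ∪ (Sᶜ ∩ Q) = {1, 2, 3, 4, 5, 6, 7, 8, 9, 11, 13, 14}
|(R ∪ S) ∪ (Sᶜ ∩ Q)| = 12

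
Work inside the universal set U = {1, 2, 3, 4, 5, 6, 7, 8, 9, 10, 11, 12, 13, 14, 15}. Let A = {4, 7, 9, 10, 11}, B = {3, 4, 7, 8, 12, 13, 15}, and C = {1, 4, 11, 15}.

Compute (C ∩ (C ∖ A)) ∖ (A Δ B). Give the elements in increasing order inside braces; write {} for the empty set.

C ∖ A = {1, 15}
C ∩ (C ∖ A) = {1, 15}
A Δ B = {3, 8, 9, 10, 11, 12, 13, 15}
(C ∩ (C ∖ A)) ∖ (A Δ B) = {1}

{1}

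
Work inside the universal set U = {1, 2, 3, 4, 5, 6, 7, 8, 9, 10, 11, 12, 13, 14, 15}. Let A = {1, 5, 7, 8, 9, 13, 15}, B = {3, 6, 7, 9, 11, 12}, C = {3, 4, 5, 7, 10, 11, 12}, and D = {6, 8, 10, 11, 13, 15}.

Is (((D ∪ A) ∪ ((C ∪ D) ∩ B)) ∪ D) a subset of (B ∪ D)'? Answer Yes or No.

No

D ∪ A = {1, 5, 6, 7, 8, 9, 10, 11, 13, 15}
C ∪ D = {3, 4, 5, 6, 7, 8, 10, 11, 12, 13, 15}
(C ∪ D) ∩ B = {3, 6, 7, 11, 12}
(D ∪ A) ∪ ((C ∪ D) ∩ B) = {1, 3, 5, 6, 7, 8, 9, 10, 11, 12, 13, 15}
((D ∪ A) ∪ ((C ∪ D) ∩ B)) ∪ D = {1, 3, 5, 6, 7, 8, 9, 10, 11, 12, 13, 15}
B ∪ D = {3, 6, 7, 8, 9, 10, 11, 12, 13, 15}
(B ∪ D)' = {1, 2, 4, 5, 14}
3 ∈ ((D ∪ A) ∪ ((C ∪ D) ∩ B)) ∪ D but 3 ∉ (B ∪ D)', so the inclusion fails.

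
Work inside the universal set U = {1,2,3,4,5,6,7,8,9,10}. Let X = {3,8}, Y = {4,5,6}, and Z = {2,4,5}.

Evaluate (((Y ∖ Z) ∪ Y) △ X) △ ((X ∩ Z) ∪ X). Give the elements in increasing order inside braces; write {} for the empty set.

{4,5,6}

Y ∖ Z = {6}
(Y ∖ Z) ∪ Y = {4,5,6}
((Y ∖ Z) ∪ Y) △ X = {3,4,5,6,8}
X ∩ Z = {}
(X ∩ Z) ∪ X = {3,8}
(((Y ∖ Z) ∪ Y) △ X) △ ((X ∩ Z) ∪ X) = {4,5,6}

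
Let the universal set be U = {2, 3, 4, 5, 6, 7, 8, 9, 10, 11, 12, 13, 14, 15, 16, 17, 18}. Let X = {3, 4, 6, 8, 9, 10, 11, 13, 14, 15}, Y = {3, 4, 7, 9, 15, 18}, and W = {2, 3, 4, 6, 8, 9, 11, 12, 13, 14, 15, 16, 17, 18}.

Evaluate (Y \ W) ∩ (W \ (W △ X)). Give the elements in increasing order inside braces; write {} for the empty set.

{}

Y \ W = {7}
W △ X = {2, 10, 12, 16, 17, 18}
W \ (W △ X) = {3, 4, 6, 8, 9, 11, 13, 14, 15}
(Y \ W) ∩ (W \ (W △ X)) = {}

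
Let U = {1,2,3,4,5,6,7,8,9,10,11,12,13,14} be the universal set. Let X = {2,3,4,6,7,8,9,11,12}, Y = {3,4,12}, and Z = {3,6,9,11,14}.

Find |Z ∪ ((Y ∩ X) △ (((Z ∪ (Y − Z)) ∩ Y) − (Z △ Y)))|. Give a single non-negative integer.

7

Y ∩ X = {3,4,12}
Y − Z = {4,12}
Z ∪ (Y − Z) = {3,4,6,9,11,12,14}
(Z ∪ (Y − Z)) ∩ Y = {3,4,12}
Z △ Y = {4,6,9,11,12,14}
((Z ∪ (Y − Z)) ∩ Y) − (Z △ Y) = {3}
(Y ∩ X) △ (((Z ∪ (Y − Z)) ∩ Y) − (Z △ Y)) = {4,12}
Z ∪ ((Y ∩ X) △ (((Z ∪ (Y − Z)) ∩ Y) − (Z △ Y))) = {3,4,6,9,11,12,14}
|Z ∪ ((Y ∩ X) △ (((Z ∪ (Y − Z)) ∩ Y) − (Z △ Y)))| = 7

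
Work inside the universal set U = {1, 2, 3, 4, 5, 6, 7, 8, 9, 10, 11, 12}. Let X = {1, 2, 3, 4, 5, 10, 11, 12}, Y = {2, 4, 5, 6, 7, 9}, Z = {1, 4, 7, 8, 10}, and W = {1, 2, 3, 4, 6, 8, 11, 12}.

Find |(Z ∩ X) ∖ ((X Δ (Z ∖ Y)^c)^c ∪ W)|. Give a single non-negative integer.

1

Z ∩ X = {1, 4, 10}
Z ∖ Y = {1, 8, 10}
(Z ∖ Y)^c = {2, 3, 4, 5, 6, 7, 9, 11, 12}
X Δ (Z ∖ Y)^c = {1, 6, 7, 9, 10}
(X Δ (Z ∖ Y)^c)^c = {2, 3, 4, 5, 8, 11, 12}
(X Δ (Z ∖ Y)^c)^c ∪ W = {1, 2, 3, 4, 5, 6, 8, 11, 12}
(Z ∩ X) ∖ ((X Δ (Z ∖ Y)^c)^c ∪ W) = {10}
|(Z ∩ X) ∖ ((X Δ (Z ∖ Y)^c)^c ∪ W)| = 1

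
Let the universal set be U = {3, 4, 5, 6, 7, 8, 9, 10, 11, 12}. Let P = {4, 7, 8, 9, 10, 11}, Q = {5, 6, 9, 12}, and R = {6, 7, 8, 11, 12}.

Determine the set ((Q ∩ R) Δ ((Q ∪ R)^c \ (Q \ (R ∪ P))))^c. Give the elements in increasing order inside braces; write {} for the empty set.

{5, 7, 8, 9, 11}

Q ∩ R = {6, 12}
Q ∪ R = {5, 6, 7, 8, 9, 11, 12}
(Q ∪ R)^c = {3, 4, 10}
R ∪ P = {4, 6, 7, 8, 9, 10, 11, 12}
Q \ (R ∪ P) = {5}
(Q ∪ R)^c \ (Q \ (R ∪ P)) = {3, 4, 10}
(Q ∩ R) Δ ((Q ∪ R)^c \ (Q \ (R ∪ P))) = {3, 4, 6, 10, 12}
((Q ∩ R) Δ ((Q ∪ R)^c \ (Q \ (R ∪ P))))^c = {5, 7, 8, 9, 11}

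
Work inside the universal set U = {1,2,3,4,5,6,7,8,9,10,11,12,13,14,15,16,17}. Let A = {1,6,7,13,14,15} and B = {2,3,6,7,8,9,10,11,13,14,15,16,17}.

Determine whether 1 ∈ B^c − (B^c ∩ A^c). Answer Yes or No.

Yes

1 ∉ B, so 1 ∈ B^c
1 ∉ B, so 1 ∈ B^c
1 ∈ A, so 1 ∉ A^c
1 ∈ B^c and 1 ∉ A^c, so 1 ∉ B^c ∩ A^c
1 ∈ B^c and 1 ∉ (B^c ∩ A^c), so 1 ∈ B^c − (B^c ∩ A^c)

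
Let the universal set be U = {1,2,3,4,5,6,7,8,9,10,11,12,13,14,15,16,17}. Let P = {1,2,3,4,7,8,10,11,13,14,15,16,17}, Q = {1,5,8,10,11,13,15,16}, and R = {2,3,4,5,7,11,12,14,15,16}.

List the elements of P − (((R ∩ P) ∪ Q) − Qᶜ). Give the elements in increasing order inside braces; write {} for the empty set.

{2,3,4,7,14,17}

R ∩ P = {2,3,4,7,11,14,15,16}
(R ∩ P) ∪ Q = {1,2,3,4,5,7,8,10,11,13,14,15,16}
Qᶜ = {2,3,4,6,7,9,12,14,17}
((R ∩ P) ∪ Q) − Qᶜ = {1,5,8,10,11,13,15,16}
P − (((R ∩ P) ∪ Q) − Qᶜ) = {2,3,4,7,14,17}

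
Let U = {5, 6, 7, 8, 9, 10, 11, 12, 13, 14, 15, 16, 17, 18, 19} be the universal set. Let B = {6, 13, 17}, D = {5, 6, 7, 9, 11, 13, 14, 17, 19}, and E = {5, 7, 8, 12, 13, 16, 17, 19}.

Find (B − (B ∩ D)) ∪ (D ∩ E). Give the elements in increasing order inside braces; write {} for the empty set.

{5, 7, 13, 17, 19}

B ∩ D = {6, 13, 17}
B − (B ∩ D) = {}
D ∩ E = {5, 7, 13, 17, 19}
(B − (B ∩ D)) ∪ (D ∩ E) = {5, 7, 13, 17, 19}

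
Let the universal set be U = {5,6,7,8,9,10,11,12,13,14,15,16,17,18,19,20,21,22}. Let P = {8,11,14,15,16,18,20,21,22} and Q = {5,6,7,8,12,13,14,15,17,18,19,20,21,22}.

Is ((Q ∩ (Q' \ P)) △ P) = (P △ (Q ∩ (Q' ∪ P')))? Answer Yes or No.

Q' = {9,10,11,16}
Q' \ P = {9,10}
Q ∩ (Q' \ P) = {}
(Q ∩ (Q' \ P)) △ P = {8,11,14,15,16,18,20,21,22}
P' = {5,6,7,9,10,12,13,17,19}
Q' ∪ P' = {5,6,7,9,10,11,12,13,16,17,19}
Q ∩ (Q' ∪ P') = {5,6,7,12,13,17,19}
P △ (Q ∩ (Q' ∪ P')) = {5,6,7,8,11,12,13,14,15,16,17,18,19,20,21,22}
5 ∈ P △ (Q ∩ (Q' ∪ P')) but 5 ∉ (Q ∩ (Q' \ P)) △ P, so they differ.

No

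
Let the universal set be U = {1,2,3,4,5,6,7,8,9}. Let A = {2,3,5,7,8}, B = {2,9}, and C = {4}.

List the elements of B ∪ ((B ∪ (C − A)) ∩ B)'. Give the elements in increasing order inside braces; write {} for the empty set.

{1,2,3,4,5,6,7,8,9}

C − A = {4}
B ∪ (C − A) = {2,4,9}
(B ∪ (C − A)) ∩ B = {2,9}
((B ∪ (C − A)) ∩ B)' = {1,3,4,5,6,7,8}
B ∪ ((B ∪ (C − A)) ∩ B)' = {1,2,3,4,5,6,7,8,9}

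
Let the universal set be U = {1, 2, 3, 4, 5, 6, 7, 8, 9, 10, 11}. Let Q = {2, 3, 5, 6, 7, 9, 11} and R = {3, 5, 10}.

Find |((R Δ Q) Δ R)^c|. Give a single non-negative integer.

R Δ Q = {2, 6, 7, 9, 10, 11}
(R Δ Q) Δ R = {2, 3, 5, 6, 7, 9, 11}
((R Δ Q) Δ R)^c = {1, 4, 8, 10}
|((R Δ Q) Δ R)^c| = 4

4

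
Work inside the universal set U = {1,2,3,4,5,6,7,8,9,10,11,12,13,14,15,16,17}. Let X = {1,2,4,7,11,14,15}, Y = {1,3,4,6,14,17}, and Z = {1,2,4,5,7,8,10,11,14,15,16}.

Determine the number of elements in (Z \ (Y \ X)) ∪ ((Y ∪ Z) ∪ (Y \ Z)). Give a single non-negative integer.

14

Y \ X = {3,6,17}
Z \ (Y \ X) = {1,2,4,5,7,8,10,11,14,15,16}
Y ∪ Z = {1,2,3,4,5,6,7,8,10,11,14,15,16,17}
Y \ Z = {3,6,17}
(Y ∪ Z) ∪ (Y \ Z) = {1,2,3,4,5,6,7,8,10,11,14,15,16,17}
(Z \ (Y \ X)) ∪ ((Y ∪ Z) ∪ (Y \ Z)) = {1,2,3,4,5,6,7,8,10,11,14,15,16,17}
|(Z \ (Y \ X)) ∪ ((Y ∪ Z) ∪ (Y \ Z))| = 14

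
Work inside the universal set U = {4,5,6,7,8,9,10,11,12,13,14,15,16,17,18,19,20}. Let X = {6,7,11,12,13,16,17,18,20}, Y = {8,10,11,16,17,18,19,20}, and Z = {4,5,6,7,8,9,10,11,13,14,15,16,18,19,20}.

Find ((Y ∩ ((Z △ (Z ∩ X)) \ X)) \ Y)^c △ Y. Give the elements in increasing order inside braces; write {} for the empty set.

Z ∩ X = {6,7,11,13,16,18,20}
Z △ (Z ∩ X) = {4,5,8,9,10,14,15,19}
(Z △ (Z ∩ X)) \ X = {4,5,8,9,10,14,15,19}
Y ∩ ((Z △ (Z ∩ X)) \ X) = {8,10,19}
(Y ∩ ((Z △ (Z ∩ X)) \ X)) \ Y = {}
((Y ∩ ((Z △ (Z ∩ X)) \ X)) \ Y)^c = {4,5,6,7,8,9,10,11,12,13,14,15,16,17,18,19,20}
((Y ∩ ((Z △ (Z ∩ X)) \ X)) \ Y)^c △ Y = {4,5,6,7,9,12,13,14,15}

{4,5,6,7,9,12,13,14,15}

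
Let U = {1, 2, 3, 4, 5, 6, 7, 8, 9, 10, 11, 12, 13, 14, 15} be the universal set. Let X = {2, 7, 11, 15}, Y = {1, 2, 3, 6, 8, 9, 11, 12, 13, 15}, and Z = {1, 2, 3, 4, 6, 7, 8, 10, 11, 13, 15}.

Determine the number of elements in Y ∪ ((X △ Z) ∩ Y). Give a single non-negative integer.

X △ Z = {1, 3, 4, 6, 8, 10, 13}
(X △ Z) ∩ Y = {1, 3, 6, 8, 13}
Y ∪ ((X △ Z) ∩ Y) = {1, 2, 3, 6, 8, 9, 11, 12, 13, 15}
|Y ∪ ((X △ Z) ∩ Y)| = 10

10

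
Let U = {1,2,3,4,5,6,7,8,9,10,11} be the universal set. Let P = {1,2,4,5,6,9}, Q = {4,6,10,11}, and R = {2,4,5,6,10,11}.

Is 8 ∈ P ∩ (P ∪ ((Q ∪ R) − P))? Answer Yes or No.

No

8 ∉ Q and 8 ∉ R, so 8 ∉ Q ∪ R
8 ∉ (Q ∪ R) and 8 ∉ P, so 8 ∉ (Q ∪ R) − P
8 ∉ P and 8 ∉ ((Q ∪ R) − P), so 8 ∉ P ∪ ((Q ∪ R) − P)
8 ∉ P and 8 ∉ (P ∪ ((Q ∪ R) − P)), so 8 ∉ P ∩ (P ∪ ((Q ∪ R) − P))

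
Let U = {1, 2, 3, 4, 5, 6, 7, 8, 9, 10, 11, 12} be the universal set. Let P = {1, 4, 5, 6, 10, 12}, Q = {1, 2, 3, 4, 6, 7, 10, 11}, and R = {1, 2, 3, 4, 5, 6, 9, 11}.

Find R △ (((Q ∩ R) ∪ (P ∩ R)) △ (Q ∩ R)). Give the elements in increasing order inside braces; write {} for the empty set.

Q ∩ R = {1, 2, 3, 4, 6, 11}
P ∩ R = {1, 4, 5, 6}
(Q ∩ R) ∪ (P ∩ R) = {1, 2, 3, 4, 5, 6, 11}
((Q ∩ R) ∪ (P ∩ R)) △ (Q ∩ R) = {5}
R △ (((Q ∩ R) ∪ (P ∩ R)) △ (Q ∩ R)) = {1, 2, 3, 4, 6, 9, 11}

{1, 2, 3, 4, 6, 9, 11}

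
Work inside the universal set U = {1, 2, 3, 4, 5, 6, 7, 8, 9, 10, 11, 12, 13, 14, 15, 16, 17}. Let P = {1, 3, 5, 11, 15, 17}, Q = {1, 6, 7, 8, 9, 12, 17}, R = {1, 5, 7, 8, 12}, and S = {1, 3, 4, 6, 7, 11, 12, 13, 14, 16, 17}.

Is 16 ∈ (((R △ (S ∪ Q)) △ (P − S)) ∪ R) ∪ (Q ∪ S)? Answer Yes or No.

Yes

16 ∈ S and 16 ∉ Q, so 16 ∈ S ∪ Q
16 ∉ R and 16 ∈ (S ∪ Q), so 16 ∈ R △ (S ∪ Q)
16 ∉ P and 16 ∈ S, so 16 ∉ P − S
16 ∈ (R △ (S ∪ Q)) and 16 ∉ (P − S), so 16 ∈ (R △ (S ∪ Q)) △ (P − S)
16 ∈ ((R △ (S ∪ Q)) △ (P − S)) and 16 ∉ R, so 16 ∈ ((R △ (S ∪ Q)) △ (P − S)) ∪ R
16 ∉ Q and 16 ∈ S, so 16 ∈ Q ∪ S
16 ∈ (((R △ (S ∪ Q)) △ (P − S)) ∪ R) and 16 ∈ (Q ∪ S), so 16 ∈ (((R △ (S ∪ Q)) △ (P − S)) ∪ R) ∪ (Q ∪ S)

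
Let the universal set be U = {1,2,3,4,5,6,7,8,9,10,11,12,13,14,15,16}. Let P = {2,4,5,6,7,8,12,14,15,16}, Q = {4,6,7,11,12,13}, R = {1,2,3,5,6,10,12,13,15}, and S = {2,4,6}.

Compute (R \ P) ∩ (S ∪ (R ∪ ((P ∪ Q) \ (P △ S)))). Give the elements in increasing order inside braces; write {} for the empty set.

R \ P = {1,3,10,13}
P ∪ Q = {2,4,5,6,7,8,11,12,13,14,15,16}
P △ S = {5,7,8,12,14,15,16}
(P ∪ Q) \ (P △ S) = {2,4,6,11,13}
R ∪ ((P ∪ Q) \ (P △ S)) = {1,2,3,4,5,6,10,11,12,13,15}
S ∪ (R ∪ ((P ∪ Q) \ (P △ S))) = {1,2,3,4,5,6,10,11,12,13,15}
(R \ P) ∩ (S ∪ (R ∪ ((P ∪ Q) \ (P △ S)))) = {1,3,10,13}

{1,3,10,13}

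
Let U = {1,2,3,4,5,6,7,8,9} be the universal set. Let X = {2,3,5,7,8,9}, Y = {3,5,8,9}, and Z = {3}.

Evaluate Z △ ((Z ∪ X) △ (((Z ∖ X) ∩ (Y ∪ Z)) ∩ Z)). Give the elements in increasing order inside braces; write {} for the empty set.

{2,5,7,8,9}

Z ∪ X = {2,3,5,7,8,9}
Z ∖ X = {}
Y ∪ Z = {3,5,8,9}
(Z ∖ X) ∩ (Y ∪ Z) = {}
((Z ∖ X) ∩ (Y ∪ Z)) ∩ Z = {}
(Z ∪ X) △ (((Z ∖ X) ∩ (Y ∪ Z)) ∩ Z) = {2,3,5,7,8,9}
Z △ ((Z ∪ X) △ (((Z ∖ X) ∩ (Y ∪ Z)) ∩ Z)) = {2,5,7,8,9}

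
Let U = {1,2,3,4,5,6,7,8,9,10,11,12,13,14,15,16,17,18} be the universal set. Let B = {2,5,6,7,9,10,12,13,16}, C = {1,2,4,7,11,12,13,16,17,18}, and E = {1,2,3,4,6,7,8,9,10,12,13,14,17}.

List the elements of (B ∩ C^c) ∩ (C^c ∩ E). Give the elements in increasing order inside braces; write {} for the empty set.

C^c = {3,5,6,8,9,10,14,15}
B ∩ C^c = {5,6,9,10}
C^c ∩ E = {3,6,8,9,10,14}
(B ∩ C^c) ∩ (C^c ∩ E) = {6,9,10}

{6,9,10}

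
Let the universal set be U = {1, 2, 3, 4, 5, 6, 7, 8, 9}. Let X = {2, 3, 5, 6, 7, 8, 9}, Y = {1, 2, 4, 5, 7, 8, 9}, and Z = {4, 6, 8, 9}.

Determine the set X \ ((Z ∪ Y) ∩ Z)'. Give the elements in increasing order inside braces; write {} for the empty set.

Z ∪ Y = {1, 2, 4, 5, 6, 7, 8, 9}
(Z ∪ Y) ∩ Z = {4, 6, 8, 9}
((Z ∪ Y) ∩ Z)' = {1, 2, 3, 5, 7}
X \ ((Z ∪ Y) ∩ Z)' = {6, 8, 9}

{6, 8, 9}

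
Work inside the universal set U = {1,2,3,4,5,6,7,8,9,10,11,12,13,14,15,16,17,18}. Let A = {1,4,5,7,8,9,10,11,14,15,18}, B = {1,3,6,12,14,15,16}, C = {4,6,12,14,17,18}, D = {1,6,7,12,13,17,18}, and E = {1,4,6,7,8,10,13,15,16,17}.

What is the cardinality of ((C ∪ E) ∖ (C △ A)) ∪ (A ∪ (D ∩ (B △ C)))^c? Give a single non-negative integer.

9

C ∪ E = {1,4,6,7,8,10,12,13,14,15,16,17,18}
C △ A = {1,5,6,7,8,9,10,11,12,15,17}
(C ∪ E) ∖ (C △ A) = {4,13,14,16,18}
B △ C = {1,3,4,15,16,17,18}
D ∩ (B △ C) = {1,17,18}
A ∪ (D ∩ (B △ C)) = {1,4,5,7,8,9,10,11,14,15,17,18}
(A ∪ (D ∩ (B △ C)))^c = {2,3,6,12,13,16}
((C ∪ E) ∖ (C △ A)) ∪ (A ∪ (D ∩ (B △ C)))^c = {2,3,4,6,12,13,14,16,18}
|((C ∪ E) ∖ (C △ A)) ∪ (A ∪ (D ∩ (B △ C)))^c| = 9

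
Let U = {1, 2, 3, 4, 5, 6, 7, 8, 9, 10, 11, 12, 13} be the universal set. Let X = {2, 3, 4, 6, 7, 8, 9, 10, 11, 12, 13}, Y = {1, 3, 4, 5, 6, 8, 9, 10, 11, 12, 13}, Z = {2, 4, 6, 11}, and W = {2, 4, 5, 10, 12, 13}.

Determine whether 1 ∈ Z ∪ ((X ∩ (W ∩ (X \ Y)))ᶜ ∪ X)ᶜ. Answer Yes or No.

No

1 ∉ X and 1 ∈ Y, so 1 ∉ X \ Y
1 ∉ W and 1 ∉ (X \ Y), so 1 ∉ W ∩ (X \ Y)
1 ∉ X and 1 ∉ (W ∩ (X \ Y)), so 1 ∉ X ∩ (W ∩ (X \ Y))
1 ∈ (X ∩ (W ∩ (X \ Y)))ᶜ since 1 ∉ (X ∩ (W ∩ (X \ Y)))
1 ∈ (X ∩ (W ∩ (X \ Y)))ᶜ and 1 ∉ X, so 1 ∈ (X ∩ (W ∩ (X \ Y)))ᶜ ∪ X
1 ∉ ((X ∩ (W ∩ (X \ Y)))ᶜ ∪ X)ᶜ since 1 ∈ ((X ∩ (W ∩ (X \ Y)))ᶜ ∪ X)
1 ∉ Z and 1 ∉ ((X ∩ (W ∩ (X \ Y)))ᶜ ∪ X)ᶜ, so 1 ∉ Z ∪ ((X ∩ (W ∩ (X \ Y)))ᶜ ∪ X)ᶜ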